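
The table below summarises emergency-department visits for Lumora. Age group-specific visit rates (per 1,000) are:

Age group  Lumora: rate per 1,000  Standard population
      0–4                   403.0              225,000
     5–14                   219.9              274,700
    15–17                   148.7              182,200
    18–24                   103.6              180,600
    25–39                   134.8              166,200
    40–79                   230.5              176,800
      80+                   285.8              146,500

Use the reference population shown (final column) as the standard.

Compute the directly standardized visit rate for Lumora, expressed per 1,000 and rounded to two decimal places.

223.31

Standard total = 1,352,000; weights = 0.1664, 0.2032, 0.1348, 0.1336, 0.1229, 0.1308, 0.1084.
Standardized rate: 0.1664×403.0 + 0.2032×219.9 + 0.1348×148.7 + 0.1336×103.6 + 0.1229×134.8 + 0.1308×230.5 + 0.1084×285.8 = 223.3067 per 1,000.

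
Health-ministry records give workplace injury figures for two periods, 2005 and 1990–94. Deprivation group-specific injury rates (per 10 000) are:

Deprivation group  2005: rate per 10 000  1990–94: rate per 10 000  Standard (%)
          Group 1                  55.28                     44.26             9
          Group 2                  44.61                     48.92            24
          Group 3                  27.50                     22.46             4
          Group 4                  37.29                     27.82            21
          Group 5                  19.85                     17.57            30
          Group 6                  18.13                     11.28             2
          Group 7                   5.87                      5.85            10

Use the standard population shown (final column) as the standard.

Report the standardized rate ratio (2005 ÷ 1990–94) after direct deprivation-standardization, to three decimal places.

Standard weights: 0.09, 0.24, 0.04, 0.21, 0.30, 0.02, 0.10.
2005: 0.0900×55.28 + 0.2400×44.61 + 0.0400×27.50 + 0.2100×37.29 + 0.3000×19.85 + 0.0200×18.13 + 0.1000×5.87 = 31.5171 per 10 000.
1990–94: 0.0900×44.26 + 0.2400×48.92 + 0.0400×22.46 + 0.2100×27.82 + 0.3000×17.57 + 0.0200×11.28 + 0.1000×5.85 = 28.5464 per 10 000.
Ratio = 31.5171 ÷ 28.5464 = 1.10407.

1.104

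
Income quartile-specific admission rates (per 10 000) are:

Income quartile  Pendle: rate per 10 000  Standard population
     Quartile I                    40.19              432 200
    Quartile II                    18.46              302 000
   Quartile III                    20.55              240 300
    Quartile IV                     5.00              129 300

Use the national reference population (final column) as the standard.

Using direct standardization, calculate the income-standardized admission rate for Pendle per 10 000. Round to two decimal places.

25.85

Standard total = 1 103 800; weights = 0.3916, 0.2736, 0.2177, 0.1171.
Standardized rate: 0.3916×40.19 + 0.2736×18.46 + 0.2177×20.55 + 0.1171×5.00 = 25.8468 per 10 000.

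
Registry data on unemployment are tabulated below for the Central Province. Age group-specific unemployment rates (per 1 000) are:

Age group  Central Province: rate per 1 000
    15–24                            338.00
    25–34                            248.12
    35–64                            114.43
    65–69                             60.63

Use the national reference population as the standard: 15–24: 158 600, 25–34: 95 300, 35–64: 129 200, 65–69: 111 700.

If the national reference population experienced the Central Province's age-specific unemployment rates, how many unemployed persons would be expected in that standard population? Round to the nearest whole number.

98809

Expected unemployed persons = Σ (standard pop × age-specific rate ÷ 1 000)
= 158 600×338.00/1 000 + 95 300×248.12/1 000 + 129 200×114.43/1 000 + 111 700×60.63/1 000
= 53606.80 + 23645.84 + 14784.36 + 6772.37 = 98809.36.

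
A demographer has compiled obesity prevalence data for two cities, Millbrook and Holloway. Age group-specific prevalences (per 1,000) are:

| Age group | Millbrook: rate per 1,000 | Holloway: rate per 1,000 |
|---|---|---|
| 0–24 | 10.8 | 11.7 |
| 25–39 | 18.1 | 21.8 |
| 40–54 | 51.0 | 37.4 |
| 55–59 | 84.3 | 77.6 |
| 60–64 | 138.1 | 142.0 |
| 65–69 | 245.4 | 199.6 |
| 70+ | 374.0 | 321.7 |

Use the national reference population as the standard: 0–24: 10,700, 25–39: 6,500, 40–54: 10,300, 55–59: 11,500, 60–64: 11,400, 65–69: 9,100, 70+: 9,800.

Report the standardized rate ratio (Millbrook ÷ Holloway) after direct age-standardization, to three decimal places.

Standard total = 69,300; weights = 0.1544, 0.0938, 0.1486, 0.1659, 0.1645, 0.1313, 0.1414.
Millbrook: 0.1544×10.8 + 0.0938×18.1 + 0.1486×51.0 + 0.1659×84.3 + 0.1645×138.1 + 0.1313×245.4 + 0.1414×374.0 = 132.7654 per 1,000.
Holloway: 0.1544×11.7 + 0.0938×21.8 + 0.1486×37.4 + 0.1659×77.6 + 0.1645×142.0 + 0.1313×199.6 + 0.1414×321.7 = 117.3496 per 1,000.
Ratio = 132.7654 ÷ 117.3496 = 1.13137.

1.131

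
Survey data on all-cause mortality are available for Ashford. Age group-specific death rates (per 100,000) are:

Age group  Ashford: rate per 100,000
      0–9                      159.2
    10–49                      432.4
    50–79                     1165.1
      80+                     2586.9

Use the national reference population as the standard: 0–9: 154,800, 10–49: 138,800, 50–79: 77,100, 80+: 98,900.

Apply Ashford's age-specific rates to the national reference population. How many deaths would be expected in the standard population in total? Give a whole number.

Expected deaths = Σ (standard pop × age-specific rate ÷ 100,000)
= 154,800×159.2/100,000 + 138,800×432.4/100,000 + 77,100×1165.1/100,000 + 98,900×2586.9/100,000
= 246.44 + 600.17 + 898.29 + 2558.44 = 4303.35.

4303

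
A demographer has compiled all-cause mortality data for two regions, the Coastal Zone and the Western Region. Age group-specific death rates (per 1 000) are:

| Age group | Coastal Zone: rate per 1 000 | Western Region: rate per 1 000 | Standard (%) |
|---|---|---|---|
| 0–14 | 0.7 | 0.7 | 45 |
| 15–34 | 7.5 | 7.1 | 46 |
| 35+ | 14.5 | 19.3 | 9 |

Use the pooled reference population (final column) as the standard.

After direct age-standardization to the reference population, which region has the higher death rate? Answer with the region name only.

Standard weights: 0.45, 0.46, 0.09.
The Coastal Zone: 0.4500×0.7 + 0.4600×7.5 + 0.0900×14.5 = 5.0700 per 1 000.
The Western Region: 0.4500×0.7 + 0.4600×7.1 + 0.0900×19.3 = 5.3180 per 1 000.

Western Region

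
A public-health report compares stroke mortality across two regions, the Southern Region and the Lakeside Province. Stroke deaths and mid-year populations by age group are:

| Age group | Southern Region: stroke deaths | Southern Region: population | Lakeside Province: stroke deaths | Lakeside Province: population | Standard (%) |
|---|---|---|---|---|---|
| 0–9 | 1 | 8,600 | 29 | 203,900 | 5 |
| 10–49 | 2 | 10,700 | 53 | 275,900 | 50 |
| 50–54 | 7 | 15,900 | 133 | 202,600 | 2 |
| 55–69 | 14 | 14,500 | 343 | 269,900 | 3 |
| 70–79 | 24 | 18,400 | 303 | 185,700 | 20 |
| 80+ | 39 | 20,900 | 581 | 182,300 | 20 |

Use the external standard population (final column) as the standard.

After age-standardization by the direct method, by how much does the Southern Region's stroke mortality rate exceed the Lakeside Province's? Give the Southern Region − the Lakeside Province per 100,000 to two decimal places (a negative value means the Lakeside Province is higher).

-34.70

Age-specific rates per 100,000 for the Southern Region: 11.63, 18.69, 44.03, 96.55, 130.43, 186.60.
For the Lakeside Province: 14.22, 19.21, 65.65, 127.08, 163.17, 318.71.
Standard weights: 0.05, 0.50, 0.02, 0.03, 0.20, 0.20.
The Southern Region: 0.0500×11.63 + 0.5000×18.69 + 0.0200×44.03 + 0.0300×96.55 + 0.2000×130.43 + 0.2000×186.60 = 77.1118 per 100,000.
The Lakeside Province: 0.0500×14.22 + 0.5000×19.21 + 0.0200×65.65 + 0.0300×127.08 + 0.2000×163.17 + 0.2000×318.71 = 111.8159 per 100,000.
Difference = 77.1118 − 111.8159 = -34.7041.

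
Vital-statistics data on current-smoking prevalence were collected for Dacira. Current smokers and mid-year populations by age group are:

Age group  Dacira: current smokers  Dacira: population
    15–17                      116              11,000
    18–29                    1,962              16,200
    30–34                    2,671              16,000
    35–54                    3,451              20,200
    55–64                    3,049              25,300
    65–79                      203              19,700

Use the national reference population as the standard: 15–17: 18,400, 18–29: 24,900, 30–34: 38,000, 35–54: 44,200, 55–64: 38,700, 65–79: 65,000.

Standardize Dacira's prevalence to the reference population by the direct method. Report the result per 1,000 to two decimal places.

97.90

Age-specific rates per 1,000 for Dacira: 10.545, 121.111, 166.938, 170.842, 120.514, 10.305.
Standard total = 229,200; weights = 0.0803, 0.1086, 0.1658, 0.1928, 0.1688, 0.2836.
Standardized rate: 0.0803×10.545 + 0.1086×121.111 + 0.1658×166.938 + 0.1928×170.842 + 0.1688×120.514 + 0.2836×10.305 = 97.8979 per 1,000.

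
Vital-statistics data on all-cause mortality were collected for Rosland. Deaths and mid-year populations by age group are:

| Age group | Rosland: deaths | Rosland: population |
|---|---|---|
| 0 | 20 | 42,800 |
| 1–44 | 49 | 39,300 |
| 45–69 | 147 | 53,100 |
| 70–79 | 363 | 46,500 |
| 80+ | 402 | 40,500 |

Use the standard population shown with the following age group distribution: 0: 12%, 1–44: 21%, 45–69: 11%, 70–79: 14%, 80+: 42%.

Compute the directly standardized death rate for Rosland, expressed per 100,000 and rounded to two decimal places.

Age-specific rates per 100,000 for Rosland: 46.73, 124.68, 276.84, 780.65, 992.59.
Standard weights: 0.12, 0.21, 0.11, 0.14, 0.42.
Standardized rate: 0.1200×46.73 + 0.2100×124.68 + 0.1100×276.84 + 0.1400×780.65 + 0.4200×992.59 = 588.4219 per 100,000.

588.42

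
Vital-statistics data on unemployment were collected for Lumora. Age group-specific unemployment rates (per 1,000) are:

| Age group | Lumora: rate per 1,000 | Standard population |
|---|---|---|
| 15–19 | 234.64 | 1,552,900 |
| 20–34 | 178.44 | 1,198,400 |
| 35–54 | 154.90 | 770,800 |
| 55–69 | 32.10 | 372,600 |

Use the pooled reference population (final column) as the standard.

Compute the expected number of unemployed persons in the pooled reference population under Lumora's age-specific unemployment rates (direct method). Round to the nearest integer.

709572

Expected unemployed persons = Σ (standard pop × age-specific rate ÷ 1,000)
= 1,552,900×234.64/1,000 + 1,198,400×178.44/1,000 + 770,800×154.90/1,000 + 372,600×32.10/1,000
= 364372.46 + 213842.50 + 119396.92 + 11960.46 = 709572.33.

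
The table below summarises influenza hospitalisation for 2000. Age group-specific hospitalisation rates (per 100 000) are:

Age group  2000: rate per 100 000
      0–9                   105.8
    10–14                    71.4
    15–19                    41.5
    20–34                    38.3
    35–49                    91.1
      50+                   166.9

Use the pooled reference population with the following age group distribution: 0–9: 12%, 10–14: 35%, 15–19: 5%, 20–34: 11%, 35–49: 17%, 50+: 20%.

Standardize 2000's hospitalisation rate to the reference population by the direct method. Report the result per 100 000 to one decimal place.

92.8

Standard weights: 0.12, 0.35, 0.05, 0.11, 0.17, 0.20.
Standardized rate: 0.1200×105.8 + 0.3500×71.4 + 0.0500×41.5 + 0.1100×38.3 + 0.1700×91.1 + 0.2000×166.9 = 92.8410 per 100 000.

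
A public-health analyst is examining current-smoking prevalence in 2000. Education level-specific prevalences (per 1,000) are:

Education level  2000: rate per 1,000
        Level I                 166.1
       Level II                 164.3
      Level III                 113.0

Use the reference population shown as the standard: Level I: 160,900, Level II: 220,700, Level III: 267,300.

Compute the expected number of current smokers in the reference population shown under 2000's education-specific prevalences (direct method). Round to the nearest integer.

93191

Expected current smokers = Σ (standard pop × education-specific rate ÷ 1,000)
= 160,900×166.1/1,000 + 220,700×164.3/1,000 + 267,300×113.0/1,000
= 26725.49 + 36261.01 + 30204.90 = 93191.40.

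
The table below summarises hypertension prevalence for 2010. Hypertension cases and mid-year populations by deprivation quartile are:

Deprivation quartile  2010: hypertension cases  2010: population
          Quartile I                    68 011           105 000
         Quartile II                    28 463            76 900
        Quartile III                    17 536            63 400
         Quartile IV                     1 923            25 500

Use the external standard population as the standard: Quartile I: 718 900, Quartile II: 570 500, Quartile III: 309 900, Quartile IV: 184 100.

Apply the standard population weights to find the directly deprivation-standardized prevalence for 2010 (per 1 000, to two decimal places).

435.35

Deprivation-specific rates per 1 000 for 2010: 647.724, 370.130, 276.593, 75.412.
Standard total = 1 783 400; weights = 0.4031, 0.3199, 0.1738, 0.1032.
Standardized rate: 0.4031×647.724 + 0.3199×370.130 + 0.1738×276.593 + 0.1032×75.412 = 435.3523 per 1 000.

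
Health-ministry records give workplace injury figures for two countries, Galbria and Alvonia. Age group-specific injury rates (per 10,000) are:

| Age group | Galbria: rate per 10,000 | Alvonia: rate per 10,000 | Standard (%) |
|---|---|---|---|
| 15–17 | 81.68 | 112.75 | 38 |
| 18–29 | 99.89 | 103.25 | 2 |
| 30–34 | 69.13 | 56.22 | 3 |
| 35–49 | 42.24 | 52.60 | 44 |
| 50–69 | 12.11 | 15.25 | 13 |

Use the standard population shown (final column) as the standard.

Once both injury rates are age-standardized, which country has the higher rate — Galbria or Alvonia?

Alvonia

Standard weights: 0.38, 0.02, 0.03, 0.44, 0.13.
Galbria: 0.3800×81.68 + 0.0200×99.89 + 0.0300×69.13 + 0.4400×42.24 + 0.1300×12.11 = 55.2700 per 10,000.
Alvonia: 0.3800×112.75 + 0.0200×103.25 + 0.0300×56.22 + 0.4400×52.60 + 0.1300×15.25 = 71.7231 per 10,000.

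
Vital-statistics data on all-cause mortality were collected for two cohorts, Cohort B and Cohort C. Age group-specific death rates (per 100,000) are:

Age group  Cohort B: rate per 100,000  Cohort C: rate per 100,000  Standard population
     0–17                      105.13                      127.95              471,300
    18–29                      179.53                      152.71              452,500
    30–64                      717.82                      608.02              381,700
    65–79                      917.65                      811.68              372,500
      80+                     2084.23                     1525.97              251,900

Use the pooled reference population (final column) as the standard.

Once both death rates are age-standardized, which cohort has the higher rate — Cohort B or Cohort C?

Standard total = 1,929,900; weights = 0.2442, 0.2345, 0.1978, 0.1930, 0.1305.
Cohort B: 0.2442×105.13 + 0.2345×179.53 + 0.1978×717.82 + 0.1930×917.65 + 0.1305×2084.23 = 658.9042 per 100,000.
Cohort C: 0.2442×127.95 + 0.2345×152.71 + 0.1978×608.02 + 0.1930×811.68 + 0.1305×1525.97 = 543.1515 per 100,000.

Cohort B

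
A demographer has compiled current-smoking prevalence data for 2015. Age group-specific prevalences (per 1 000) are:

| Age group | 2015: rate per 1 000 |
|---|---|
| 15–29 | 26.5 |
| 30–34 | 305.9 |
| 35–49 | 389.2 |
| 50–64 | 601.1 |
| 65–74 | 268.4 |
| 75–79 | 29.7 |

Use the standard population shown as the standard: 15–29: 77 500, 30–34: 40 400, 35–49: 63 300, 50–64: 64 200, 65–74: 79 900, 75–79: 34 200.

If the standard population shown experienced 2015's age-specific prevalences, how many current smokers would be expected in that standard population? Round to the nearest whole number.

100100

Expected current smokers = Σ (standard pop × age-specific rate ÷ 1 000)
= 77 500×26.5/1 000 + 40 400×305.9/1 000 + 63 300×389.2/1 000 + 64 200×601.1/1 000 + 79 900×268.4/1 000 + 34 200×29.7/1 000
= 2053.75 + 12358.36 + 24636.36 + 38590.62 + 21445.16 + 1015.74 = 100099.99.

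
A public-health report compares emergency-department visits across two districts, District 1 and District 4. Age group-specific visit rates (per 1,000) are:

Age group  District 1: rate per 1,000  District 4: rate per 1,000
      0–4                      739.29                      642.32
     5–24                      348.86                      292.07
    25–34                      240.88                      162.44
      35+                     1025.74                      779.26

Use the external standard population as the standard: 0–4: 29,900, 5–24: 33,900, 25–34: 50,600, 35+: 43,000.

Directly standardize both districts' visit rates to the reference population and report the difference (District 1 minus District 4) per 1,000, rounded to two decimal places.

Standard total = 157,400; weights = 0.1900, 0.2154, 0.3215, 0.2732.
District 1: 0.1900×739.29 + 0.2154×348.86 + 0.3215×240.88 + 0.2732×1025.74 = 573.2305 per 1,000.
District 4: 0.1900×642.32 + 0.2154×292.07 + 0.3215×162.44 + 0.2732×779.26 = 450.0266 per 1,000.
Difference = 573.2305 − 450.0266 = 123.2039.

123.20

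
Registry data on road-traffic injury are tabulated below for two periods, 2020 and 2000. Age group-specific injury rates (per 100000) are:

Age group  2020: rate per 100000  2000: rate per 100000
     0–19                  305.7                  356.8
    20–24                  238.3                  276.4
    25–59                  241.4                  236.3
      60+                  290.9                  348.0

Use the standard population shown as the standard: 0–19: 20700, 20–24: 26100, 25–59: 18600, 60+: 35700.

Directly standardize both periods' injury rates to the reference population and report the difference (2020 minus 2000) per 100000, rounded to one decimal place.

-39.5

Standard total = 101100; weights = 0.2047, 0.2582, 0.1840, 0.3531.
2020: 0.2047×305.7 + 0.2582×238.3 + 0.1840×241.4 + 0.3531×290.9 = 271.2442 per 100000.
2000: 0.2047×356.8 + 0.2582×276.4 + 0.1840×236.3 + 0.3531×348.0 = 310.7674 per 100000.
Difference = 271.2442 − 310.7674 = -39.5231.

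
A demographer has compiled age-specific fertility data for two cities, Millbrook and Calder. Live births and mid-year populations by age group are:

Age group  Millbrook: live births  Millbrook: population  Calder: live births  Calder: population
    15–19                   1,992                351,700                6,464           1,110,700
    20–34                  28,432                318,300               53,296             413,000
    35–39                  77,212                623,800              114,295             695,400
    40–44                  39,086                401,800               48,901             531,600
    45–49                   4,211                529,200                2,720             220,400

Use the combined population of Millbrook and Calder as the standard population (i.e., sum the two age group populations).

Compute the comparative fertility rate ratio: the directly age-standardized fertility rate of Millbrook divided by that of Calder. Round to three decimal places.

0.804

Age-specific rates per 1,000 for Millbrook: 5.664, 89.325, 123.777, 97.277, 7.957.
For Calder: 5.820, 129.046, 164.359, 91.988, 12.341.
Combined standard total = 5,195,900; weights = 0.2815, 0.1407, 0.2539, 0.1796, 0.1443.
Millbrook: 0.2815×5.664 + 0.1407×89.325 + 0.2539×123.777 + 0.1796×97.277 + 0.1443×7.957 = 64.2152 per 1,000.
Calder: 0.2815×5.820 + 0.1407×129.046 + 0.2539×164.359 + 0.1796×91.988 + 0.1443×12.341 = 79.8354 per 1,000.
Ratio = 64.2152 ÷ 79.8354 = 0.80434.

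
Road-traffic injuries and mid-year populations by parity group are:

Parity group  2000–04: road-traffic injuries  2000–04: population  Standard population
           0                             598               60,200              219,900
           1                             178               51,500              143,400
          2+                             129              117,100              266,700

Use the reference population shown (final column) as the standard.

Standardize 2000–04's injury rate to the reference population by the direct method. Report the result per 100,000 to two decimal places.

Parity-specific rates per 100,000 for 2000–04: 993.36, 345.63, 110.16.
Standard total = 630,000; weights = 0.3490, 0.2276, 0.4233.
Standardized rate: 0.3490×993.36 + 0.2276×345.63 + 0.4233×110.16 = 472.0359 per 100,000.

472.04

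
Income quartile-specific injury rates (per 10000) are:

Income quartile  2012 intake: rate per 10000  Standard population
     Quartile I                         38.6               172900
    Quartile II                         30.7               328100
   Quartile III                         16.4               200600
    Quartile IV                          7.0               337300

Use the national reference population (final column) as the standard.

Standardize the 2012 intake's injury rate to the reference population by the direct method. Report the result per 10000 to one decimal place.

Standard total = 1038900; weights = 0.1664, 0.3158, 0.1931, 0.3247.
Standardized rate: 0.1664×38.6 + 0.3158×30.7 + 0.1931×16.4 + 0.3247×7.0 = 21.5589 per 10000.

21.6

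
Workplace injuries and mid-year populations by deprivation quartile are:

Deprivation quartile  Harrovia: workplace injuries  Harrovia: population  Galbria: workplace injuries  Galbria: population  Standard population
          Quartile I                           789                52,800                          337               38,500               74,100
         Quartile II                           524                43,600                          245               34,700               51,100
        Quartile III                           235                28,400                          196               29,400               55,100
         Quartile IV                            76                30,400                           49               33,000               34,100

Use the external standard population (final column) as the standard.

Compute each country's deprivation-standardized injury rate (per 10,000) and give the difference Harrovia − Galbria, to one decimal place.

39.0

Deprivation-specific rates per 10,000 for Harrovia: 149.43, 120.18, 82.75, 25.00.
For Galbria: 87.53, 70.61, 66.67, 14.85.
Standard total = 214,400; weights = 0.3456, 0.2383, 0.2570, 0.1590.
Harrovia: 0.3456×149.43 + 0.2383×120.18 + 0.2570×82.75 + 0.1590×25.00 = 105.5322 per 10,000.
Galbria: 0.3456×87.53 + 0.2383×70.61 + 0.2570×66.67 + 0.1590×14.85 = 66.5753 per 10,000.
Difference = 105.5322 − 66.5753 = 38.9569.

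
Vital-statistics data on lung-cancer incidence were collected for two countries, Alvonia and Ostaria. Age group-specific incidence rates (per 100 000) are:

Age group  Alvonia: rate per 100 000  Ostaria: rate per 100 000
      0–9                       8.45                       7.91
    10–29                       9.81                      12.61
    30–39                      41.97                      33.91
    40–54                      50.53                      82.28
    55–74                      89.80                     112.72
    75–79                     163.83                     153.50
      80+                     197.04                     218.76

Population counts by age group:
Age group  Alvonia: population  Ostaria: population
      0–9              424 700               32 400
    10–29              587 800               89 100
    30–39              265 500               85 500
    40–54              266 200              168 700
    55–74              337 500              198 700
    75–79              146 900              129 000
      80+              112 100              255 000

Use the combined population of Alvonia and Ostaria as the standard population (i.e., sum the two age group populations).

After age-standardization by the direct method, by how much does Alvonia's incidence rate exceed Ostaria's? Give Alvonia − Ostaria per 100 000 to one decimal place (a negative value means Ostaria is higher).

Combined standard total = 3 099 100; weights = 0.1475, 0.2184, 0.1133, 0.1403, 0.1730, 0.0890, 0.1185.
Alvonia: 0.1475×8.45 + 0.2184×9.81 + 0.1133×41.97 + 0.1403×50.53 + 0.1730×89.80 + 0.0890×163.83 + 0.1185×197.04 = 68.6957 per 100 000.
Ostaria: 0.1475×7.91 + 0.2184×12.61 + 0.1133×33.91 + 0.1403×82.28 + 0.1730×112.72 + 0.0890×153.50 + 0.1185×218.76 = 78.3890 per 100 000.
Difference = 68.6957 − 78.3890 = -9.6933.

-9.7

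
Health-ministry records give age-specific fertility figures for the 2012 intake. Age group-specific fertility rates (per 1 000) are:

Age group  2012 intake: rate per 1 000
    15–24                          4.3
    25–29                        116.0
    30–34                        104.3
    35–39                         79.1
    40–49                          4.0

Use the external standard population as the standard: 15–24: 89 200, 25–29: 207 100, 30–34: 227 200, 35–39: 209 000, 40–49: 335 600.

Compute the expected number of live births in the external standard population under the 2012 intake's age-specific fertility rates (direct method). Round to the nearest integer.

Expected live births = Σ (standard pop × age-specific rate ÷ 1 000)
= 89 200×4.3/1 000 + 207 100×116.0/1 000 + 227 200×104.3/1 000 + 209 000×79.1/1 000 + 335 600×4.0/1 000
= 383.56 + 24023.60 + 23696.96 + 16531.90 + 1342.40 = 65978.42.

65978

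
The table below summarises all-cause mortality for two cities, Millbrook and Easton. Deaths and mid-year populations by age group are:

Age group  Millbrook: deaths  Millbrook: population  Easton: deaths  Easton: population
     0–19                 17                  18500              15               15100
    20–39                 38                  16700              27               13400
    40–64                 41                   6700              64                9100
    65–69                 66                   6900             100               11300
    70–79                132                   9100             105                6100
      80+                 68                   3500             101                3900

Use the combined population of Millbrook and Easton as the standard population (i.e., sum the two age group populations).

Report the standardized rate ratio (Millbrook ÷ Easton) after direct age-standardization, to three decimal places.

0.896

Age-specific rates per 100000 for Millbrook: 91.89, 227.54, 611.94, 956.52, 1450.55, 1942.86.
For Easton: 99.34, 201.49, 703.30, 884.96, 1721.31, 2589.74.
Combined standard total = 120300; weights = 0.2793, 0.2502, 0.1313, 0.1513, 0.1264, 0.0615.
Millbrook: 0.2793×91.89 + 0.2502×227.54 + 0.1313×611.94 + 0.1513×956.52 + 0.1264×1450.55 + 0.0615×1942.86 = 610.4698 per 100000.
Easton: 0.2793×99.34 + 0.2502×201.49 + 0.1313×703.30 + 0.1513×884.96 + 0.1264×1721.31 + 0.0615×2589.74 = 681.2053 per 100000.
Ratio = 610.4698 ÷ 681.2053 = 0.89616.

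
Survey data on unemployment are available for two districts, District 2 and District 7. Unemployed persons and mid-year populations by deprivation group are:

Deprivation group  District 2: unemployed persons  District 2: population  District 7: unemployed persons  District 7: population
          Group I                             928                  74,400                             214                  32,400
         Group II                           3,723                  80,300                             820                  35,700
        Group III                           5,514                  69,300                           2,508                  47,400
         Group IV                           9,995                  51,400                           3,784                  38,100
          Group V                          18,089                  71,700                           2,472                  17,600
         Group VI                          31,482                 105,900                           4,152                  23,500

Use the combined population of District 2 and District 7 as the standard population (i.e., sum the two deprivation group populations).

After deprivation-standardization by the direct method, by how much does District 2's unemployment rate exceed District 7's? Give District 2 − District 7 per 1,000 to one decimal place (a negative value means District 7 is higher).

Deprivation-specific rates per 1,000 for District 2: 12.473, 46.364, 79.567, 194.455, 252.287, 297.280.
For District 7: 6.605, 22.969, 52.911, 99.318, 140.455, 176.681.
Combined standard total = 647,700; weights = 0.1649, 0.1791, 0.1802, 0.1382, 0.1379, 0.1998.
District 2: 0.1649×12.473 + 0.1791×46.364 + 0.1802×79.567 + 0.1382×194.455 + 0.1379×252.287 + 0.1998×297.280 = 145.7417 per 1,000.
District 7: 0.1649×6.605 + 0.1791×22.969 + 0.1802×52.911 + 0.1382×99.318 + 0.1379×140.455 + 0.1998×176.681 = 83.1228 per 1,000.
Difference = 145.7417 − 83.1228 = 62.6189.

62.6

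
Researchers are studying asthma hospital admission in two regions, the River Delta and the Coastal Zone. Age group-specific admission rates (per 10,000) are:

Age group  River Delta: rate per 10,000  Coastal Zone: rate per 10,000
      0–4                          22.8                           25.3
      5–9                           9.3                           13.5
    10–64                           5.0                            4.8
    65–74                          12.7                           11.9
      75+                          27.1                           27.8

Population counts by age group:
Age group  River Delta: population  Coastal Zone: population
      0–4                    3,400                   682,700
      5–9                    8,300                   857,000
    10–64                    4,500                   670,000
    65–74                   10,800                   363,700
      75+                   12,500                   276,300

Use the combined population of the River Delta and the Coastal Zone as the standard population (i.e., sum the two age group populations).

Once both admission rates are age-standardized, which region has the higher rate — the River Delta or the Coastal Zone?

Combined standard total = 2,889,200; weights = 0.2375, 0.2995, 0.2335, 0.1296, 0.1000.
The River Delta: 0.2375×22.8 + 0.2995×9.3 + 0.2335×5.0 + 0.1296×12.7 + 0.1000×27.1 = 13.7220 per 10,000.
The Coastal Zone: 0.2375×25.3 + 0.2995×13.5 + 0.2335×4.8 + 0.1296×11.9 + 0.1000×27.8 = 15.4931 per 10,000.
The crude rates (16.53 vs 15.46) would put the River Delta higher, but that reflects its age composition; once standardized to a common age structure, the Coastal Zone has the higher underlying rate.

Coastal Zone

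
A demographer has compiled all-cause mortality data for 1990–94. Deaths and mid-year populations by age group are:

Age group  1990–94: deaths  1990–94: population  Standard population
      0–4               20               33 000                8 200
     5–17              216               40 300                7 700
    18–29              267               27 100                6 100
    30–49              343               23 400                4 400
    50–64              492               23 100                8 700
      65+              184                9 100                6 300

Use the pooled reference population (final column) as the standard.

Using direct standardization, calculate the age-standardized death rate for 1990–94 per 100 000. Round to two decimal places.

Age-specific rates per 100 000 for 1990–94: 60.61, 535.98, 985.24, 1465.81, 2129.87, 2021.98.
Standard total = 41 400; weights = 0.1981, 0.1860, 0.1473, 0.1063, 0.2101, 0.1522.
Standardized rate: 0.1981×60.61 + 0.1860×535.98 + 0.1473×985.24 + 0.1063×1465.81 + 0.2101×2129.87 + 0.1522×2021.98 = 1167.9199 per 100 000.

1167.92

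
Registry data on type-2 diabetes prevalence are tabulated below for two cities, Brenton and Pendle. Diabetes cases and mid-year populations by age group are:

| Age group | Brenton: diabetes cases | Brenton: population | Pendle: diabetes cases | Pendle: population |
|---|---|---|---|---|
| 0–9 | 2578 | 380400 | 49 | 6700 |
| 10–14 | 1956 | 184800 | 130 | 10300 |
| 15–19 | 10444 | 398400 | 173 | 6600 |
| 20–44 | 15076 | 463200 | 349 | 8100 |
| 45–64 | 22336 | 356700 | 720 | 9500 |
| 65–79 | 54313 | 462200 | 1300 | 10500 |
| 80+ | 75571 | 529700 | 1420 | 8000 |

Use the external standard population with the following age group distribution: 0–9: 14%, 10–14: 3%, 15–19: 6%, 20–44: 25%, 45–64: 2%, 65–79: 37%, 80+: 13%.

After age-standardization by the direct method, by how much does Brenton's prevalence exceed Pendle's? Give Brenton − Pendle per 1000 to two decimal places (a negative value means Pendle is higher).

-9.89

Age-specific rates per 1000 for Brenton: 6.777, 10.584, 26.215, 32.547, 62.618, 117.510, 142.668.
For Pendle: 7.313, 12.621, 26.212, 43.086, 75.789, 123.810, 177.500.
Standard weights: 0.14, 0.03, 0.06, 0.25, 0.02, 0.37, 0.13.
Brenton: 0.1400×6.777 + 0.0300×10.584 + 0.0600×26.215 + 0.2500×32.547 + 0.0200×62.618 + 0.3700×117.510 + 0.1300×142.668 = 74.2538 per 1000.
Pendle: 0.1400×7.313 + 0.0300×12.621 + 0.0600×26.212 + 0.2500×43.086 + 0.0200×75.789 + 0.3700×123.810 + 0.1300×177.500 = 84.1472 per 1000.
Difference = 74.2538 − 84.1472 = -9.8933.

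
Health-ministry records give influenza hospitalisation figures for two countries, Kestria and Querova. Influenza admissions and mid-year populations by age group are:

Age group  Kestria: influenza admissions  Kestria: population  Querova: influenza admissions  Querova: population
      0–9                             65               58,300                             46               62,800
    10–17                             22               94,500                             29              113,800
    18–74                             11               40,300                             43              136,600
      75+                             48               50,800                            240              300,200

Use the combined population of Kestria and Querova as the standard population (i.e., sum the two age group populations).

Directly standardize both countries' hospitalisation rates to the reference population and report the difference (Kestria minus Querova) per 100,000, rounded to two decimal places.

Age-specific rates per 100,000 for Kestria: 111.49, 23.28, 27.30, 94.49.
For Querova: 73.25, 25.48, 31.48, 79.95.
Combined standard total = 857,300; weights = 0.1413, 0.2430, 0.2063, 0.4094.
Kestria: 0.1413×111.49 + 0.2430×23.28 + 0.2063×27.30 + 0.4094×94.49 = 65.7237 per 100,000.
Querova: 0.1413×73.25 + 0.2430×25.48 + 0.2063×31.48 + 0.4094×79.95 = 55.7663 per 100,000.
Difference = 65.7237 − 55.7663 = 9.9574.

9.96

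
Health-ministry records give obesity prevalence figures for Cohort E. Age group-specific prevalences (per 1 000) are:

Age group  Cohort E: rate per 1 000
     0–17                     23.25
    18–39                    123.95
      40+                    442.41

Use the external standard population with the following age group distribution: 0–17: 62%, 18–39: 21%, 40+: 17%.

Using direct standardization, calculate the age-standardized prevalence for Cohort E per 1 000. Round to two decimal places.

Standard weights: 0.62, 0.21, 0.17.
Standardized rate: 0.6200×23.25 + 0.2100×123.95 + 0.1700×442.41 = 115.6542 per 1 000.

115.65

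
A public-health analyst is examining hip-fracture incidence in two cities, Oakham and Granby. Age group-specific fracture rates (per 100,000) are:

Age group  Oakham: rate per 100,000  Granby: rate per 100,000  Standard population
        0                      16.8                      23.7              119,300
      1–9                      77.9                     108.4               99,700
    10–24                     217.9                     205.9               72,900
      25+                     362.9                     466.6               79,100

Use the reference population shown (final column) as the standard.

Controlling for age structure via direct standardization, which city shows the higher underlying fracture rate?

Granby

Standard total = 371,000; weights = 0.3216, 0.2687, 0.1965, 0.2132.
Oakham: 0.3216×16.8 + 0.2687×77.9 + 0.1965×217.9 + 0.2132×362.9 = 146.5261 per 100,000.
Granby: 0.3216×23.7 + 0.2687×108.4 + 0.1965×205.9 + 0.2132×466.6 = 176.6929 per 100,000.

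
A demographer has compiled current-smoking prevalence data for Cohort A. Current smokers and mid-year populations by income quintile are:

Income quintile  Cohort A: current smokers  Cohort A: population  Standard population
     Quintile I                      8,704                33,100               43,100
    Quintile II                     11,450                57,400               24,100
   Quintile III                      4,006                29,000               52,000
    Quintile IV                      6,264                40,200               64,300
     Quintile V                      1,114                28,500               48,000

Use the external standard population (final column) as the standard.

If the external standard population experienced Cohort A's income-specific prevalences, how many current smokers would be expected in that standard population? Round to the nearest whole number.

Income-specific rates per 1,000 for Cohort A: 262.961, 199.477, 138.138, 155.821, 39.088.
Expected current smokers = Σ (standard pop × income-specific rate ÷ 1,000)
= 43,100×262.961/1,000 + 24,100×199.477/1,000 + 52,000×138.138/1,000 + 64,300×155.821/1,000 + 48,000×39.088/1,000
= 11333.61 + 4807.40 + 7183.17 + 10019.28 + 1876.21 = 35219.68.

35220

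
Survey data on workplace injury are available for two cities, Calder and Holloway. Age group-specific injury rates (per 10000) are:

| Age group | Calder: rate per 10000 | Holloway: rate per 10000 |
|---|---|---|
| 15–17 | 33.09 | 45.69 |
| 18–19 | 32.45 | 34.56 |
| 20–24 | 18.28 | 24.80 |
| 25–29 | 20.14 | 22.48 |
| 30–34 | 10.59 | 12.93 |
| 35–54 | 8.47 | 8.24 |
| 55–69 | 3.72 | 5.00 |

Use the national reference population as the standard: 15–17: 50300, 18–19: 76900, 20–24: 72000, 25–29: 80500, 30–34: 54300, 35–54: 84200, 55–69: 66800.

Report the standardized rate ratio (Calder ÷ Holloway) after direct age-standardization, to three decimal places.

0.840

Standard total = 485000; weights = 0.1037, 0.1586, 0.1485, 0.1660, 0.1120, 0.1736, 0.1377.
Calder: 0.1037×33.09 + 0.1586×32.45 + 0.1485×18.28 + 0.1660×20.14 + 0.1120×10.59 + 0.1736×8.47 + 0.1377×3.72 = 17.8020 per 10000.
Holloway: 0.1037×45.69 + 0.1586×34.56 + 0.1485×24.80 + 0.1660×22.48 + 0.1120×12.93 + 0.1736×8.24 + 0.1377×5.00 = 21.1980 per 10000.
Ratio = 17.8020 ÷ 21.1980 = 0.83980.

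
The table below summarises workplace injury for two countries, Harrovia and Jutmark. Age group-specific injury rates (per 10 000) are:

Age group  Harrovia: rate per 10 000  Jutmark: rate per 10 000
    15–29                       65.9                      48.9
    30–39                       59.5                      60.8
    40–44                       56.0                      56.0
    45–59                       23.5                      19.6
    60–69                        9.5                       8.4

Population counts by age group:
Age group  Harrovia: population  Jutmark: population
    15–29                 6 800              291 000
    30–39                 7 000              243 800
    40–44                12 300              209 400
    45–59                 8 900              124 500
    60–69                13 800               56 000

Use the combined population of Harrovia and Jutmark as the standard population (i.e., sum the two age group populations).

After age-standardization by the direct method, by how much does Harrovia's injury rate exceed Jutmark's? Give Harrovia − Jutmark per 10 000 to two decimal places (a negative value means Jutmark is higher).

Combined standard total = 973 500; weights = 0.3059, 0.2576, 0.2277, 0.1370, 0.0717.
Harrovia: 0.3059×65.9 + 0.2576×59.5 + 0.2277×56.0 + 0.1370×23.5 + 0.0717×9.5 = 52.1426 per 10 000.
Jutmark: 0.3059×48.9 + 0.2576×60.8 + 0.2277×56.0 + 0.1370×19.6 + 0.0717×8.4 = 46.6638 per 10 000.
Difference = 52.1426 − 46.6638 = 5.4788.

5.48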